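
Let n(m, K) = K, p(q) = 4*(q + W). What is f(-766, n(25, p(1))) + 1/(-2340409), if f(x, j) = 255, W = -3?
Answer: 596804294/2340409 ≈ 255.00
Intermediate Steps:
p(q) = -12 + 4*q (p(q) = 4*(q - 3) = 4*(-3 + q) = -12 + 4*q)
f(-766, n(25, p(1))) + 1/(-2340409) = 255 + 1/(-2340409) = 255 - 1/2340409 = 596804294/2340409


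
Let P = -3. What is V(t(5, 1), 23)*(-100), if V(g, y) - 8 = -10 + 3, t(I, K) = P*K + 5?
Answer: -100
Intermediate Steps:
t(I, K) = 5 - 3*K (t(I, K) = -3*K + 5 = 5 - 3*K)
V(g, y) = 1 (V(g, y) = 8 + (-10 + 3) = 8 - 7 = 1)
V(t(5, 1), 23)*(-100) = 1*(-100) = -100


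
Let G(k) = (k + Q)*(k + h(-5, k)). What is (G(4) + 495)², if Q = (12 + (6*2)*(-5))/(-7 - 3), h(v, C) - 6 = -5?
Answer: 290521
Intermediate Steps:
h(v, C) = 1 (h(v, C) = 6 - 5 = 1)
Q = 24/5 (Q = (12 + 12*(-5))/(-10) = (12 - 60)*(-⅒) = -48*(-⅒) = 24/5 ≈ 4.8000)
G(k) = (1 + k)*(24/5 + k) (G(k) = (k + 24/5)*(k + 1) = (24/5 + k)*(1 + k) = (1 + k)*(24/5 + k))
(G(4) + 495)² = ((24/5 + 4² + (29/5)*4) + 495)² = ((24/5 + 16 + 116/5) + 495)² = (44 + 495)² = 539² = 290521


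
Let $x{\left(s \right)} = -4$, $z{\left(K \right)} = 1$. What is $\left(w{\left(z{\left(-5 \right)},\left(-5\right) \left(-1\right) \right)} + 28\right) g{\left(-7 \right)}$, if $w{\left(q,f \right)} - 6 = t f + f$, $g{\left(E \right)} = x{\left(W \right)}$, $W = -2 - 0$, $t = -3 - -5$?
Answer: $-196$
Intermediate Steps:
$t = 2$ ($t = -3 + 5 = 2$)
$W = -2$ ($W = -2 + 0 = -2$)
$g{\left(E \right)} = -4$
$w{\left(q,f \right)} = 6 + 3 f$ ($w{\left(q,f \right)} = 6 + \left(2 f + f\right) = 6 + 3 f$)
$\left(w{\left(z{\left(-5 \right)},\left(-5\right) \left(-1\right) \right)} + 28\right) g{\left(-7 \right)} = \left(\left(6 + 3 \left(\left(-5\right) \left(-1\right)\right)\right) + 28\right) \left(-4\right) = \left(\left(6 + 3 \cdot 5\right) + 28\right) \left(-4\right) = \left(\left(6 + 15\right) + 28\right) \left(-4\right) = \left(21 + 28\right) \left(-4\right) = 49 \left(-4\right) = -196$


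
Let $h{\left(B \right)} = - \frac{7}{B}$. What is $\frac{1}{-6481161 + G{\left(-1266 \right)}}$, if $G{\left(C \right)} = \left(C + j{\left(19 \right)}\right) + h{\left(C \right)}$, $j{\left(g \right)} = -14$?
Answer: $- \frac{1266}{8206770299} \approx -1.5426 \cdot 10^{-7}$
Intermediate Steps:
$G{\left(C \right)} = -14 + C - \frac{7}{C}$ ($G{\left(C \right)} = \left(C - 14\right) - \frac{7}{C} = \left(-14 + C\right) - \frac{7}{C} = -14 + C - \frac{7}{C}$)
$\frac{1}{-6481161 + G{\left(-1266 \right)}} = \frac{1}{-6481161 - \left(1280 - \frac{7}{1266}\right)} = \frac{1}{-6481161 - \frac{1620473}{1266}} = \frac{1}{- \frac{8206770299}{1266}} = - \frac{1266}{8206770299}$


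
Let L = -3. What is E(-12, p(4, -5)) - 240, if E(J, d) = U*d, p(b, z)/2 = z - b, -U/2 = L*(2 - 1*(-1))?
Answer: -564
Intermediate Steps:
U = 18 (U = -(-6)*(2 - 1*(-1)) = -(-6)*(2 + 1) = -(-6)*3 = -2*(-9) = 18)
p(b, z) = -2*b + 2*z (p(b, z) = 2*(z - b) = -2*b + 2*z)
E(J, d) = 18*d
E(-12, p(4, -5)) - 240 = 18*(-2*4 + 2*(-5)) - 240 = 18*(-8 - 10) - 240 = 18*(-18) - 240 = -324 - 240 = -564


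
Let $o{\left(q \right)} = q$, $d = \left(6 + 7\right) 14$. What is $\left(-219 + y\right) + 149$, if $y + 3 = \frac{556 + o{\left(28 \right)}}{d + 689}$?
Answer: $- \frac{62999}{871} \approx -72.329$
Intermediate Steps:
$d = 182$ ($d = 13 \cdot 14 = 182$)
$y = - \frac{2029}{871}$ ($y = -3 + \frac{556 + 28}{182 + 689} = -3 + \frac{584}{871} = - \frac{2029}{871} \approx -2.3295$)
$\left(-219 + y\right) + 149 = \left(-219 - \frac{2029}{871}\right) + 149 = - \frac{192778}{871} + 149 = - \frac{62999}{871}$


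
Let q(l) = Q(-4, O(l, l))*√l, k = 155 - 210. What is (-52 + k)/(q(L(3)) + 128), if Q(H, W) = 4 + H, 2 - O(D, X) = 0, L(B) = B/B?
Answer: -107/128 ≈ -0.83594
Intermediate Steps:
L(B) = 1
O(D, X) = 2 (O(D, X) = 2 - 1*0 = 2 + 0 = 2)
k = -55
q(l) = 0 (q(l) = (4 - 4)*√l = 0*√l = 0)
(-52 + k)/(q(L(3)) + 128) = (-52 - 55)/(0 + 128) = -107/128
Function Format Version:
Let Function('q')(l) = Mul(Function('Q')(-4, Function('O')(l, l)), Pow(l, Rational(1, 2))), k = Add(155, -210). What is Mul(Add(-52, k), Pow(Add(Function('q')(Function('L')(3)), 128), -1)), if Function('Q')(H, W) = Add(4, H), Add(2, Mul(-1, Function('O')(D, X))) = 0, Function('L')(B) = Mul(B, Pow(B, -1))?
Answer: Rational(-107, 128) ≈ -0.83594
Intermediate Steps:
Function('L')(B) = 1
Function('O')(D, X) = 2 (Function('O')(D, X) = Add(2, Mul(-1, 0)) = Add(2, 0) = 2)
k = -55
Function('q')(l) = 0 (Function('q')(l) = Mul(Add(4, -4), Pow(l, Rational(1, 2))) = Mul(0, Pow(l, Rational(1, 2))) = 0)
Mul(Add(-52, k), Pow(Add(Function('q')(Function('L')(3)), 128), -1)) = Mul(Add(-52, -55), Pow(Add(0, 128), -1)) = Mul(-107, Pow(128, -1)) = Mul(-107, Rational(1, 128)) = Rational(-107, 128)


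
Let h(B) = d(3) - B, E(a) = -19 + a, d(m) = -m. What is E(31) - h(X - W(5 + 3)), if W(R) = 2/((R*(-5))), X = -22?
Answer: -139/20 ≈ -6.9500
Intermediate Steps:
W(R) = -2/(5*R) (W(R) = 2/((-5*R)) = 2*(-1/(5*R)) = -2/(5*R))
h(B) = -3 - B (h(B) = -1*3 - B = -3 - B)
E(31) - h(X - W(5 + 3)) = (-19 + 31) - (-3 - (-22 - (-2)/(5*(5 + 3)))) = 12 - (-3 - (-22 - (-2)/(5*8))) = 12 - (-3 - (-22 - 1*(-1/20))) = 12 - (-3 - (-22 + 1/20)) = 12 - (-3 - 1*(-439/20)) = 12 - (-3 + 439/20) = 12 - 1*379/20 = 12 - 379/20 = -139/20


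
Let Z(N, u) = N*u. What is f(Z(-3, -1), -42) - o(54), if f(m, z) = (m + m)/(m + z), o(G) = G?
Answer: -704/13 ≈ -54.154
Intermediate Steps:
f(m, z) = 2*m/(m + z) (f(m, z) = (2*m)/(m + z) = 2*m/(m + z))
f(Z(-3, -1), -42) - o(54) = 2*(-3*(-1))/(-3*(-1) - 42) - 1*54 = 2*3/(3 - 42) - 54 = 2*3/(-39) - 54 = 2*3*(-1/39) - 54 = -2/13 - 54 = -704/13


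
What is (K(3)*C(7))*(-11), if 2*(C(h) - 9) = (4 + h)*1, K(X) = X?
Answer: -957/2 ≈ -478.50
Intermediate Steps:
C(h) = 11 + h/2 (C(h) = 9 + ((4 + h)*1)/2 = 9 + (4 + h)/2 = 9 + (2 + h/2) = 11 + h/2)
(K(3)*C(7))*(-11) = (3*(11 + (1/2)*7))*(-11) = (3*(11 + 7/2))*(-11) = (3*(29/2))*(-11) = (87/2)*(-11) = -957/2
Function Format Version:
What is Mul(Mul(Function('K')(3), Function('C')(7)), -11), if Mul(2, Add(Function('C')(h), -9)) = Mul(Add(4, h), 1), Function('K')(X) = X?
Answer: Rational(-957, 2) ≈ -478.50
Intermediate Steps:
Function('C')(h) = Add(11, Mul(Rational(1, 2), h)) (Function('C')(h) = Add(9, Mul(Rational(1, 2), Mul(Add(4, h), 1))) = Add(9, Mul(Rational(1, 2), Add(4, h))) = Add(9, Add(2, Mul(Rational(1, 2), h))) = Add(11, Mul(Rational(1, 2), h)))
Mul(Mul(Function('K')(3), Function('C')(7)), -11) = Mul(Mul(3, Add(11, Mul(Rational(1, 2), 7))), -11) = Mul(Mul(3, Add(11, Rational(7, 2))), -11) = Mul(Mul(3, Rational(29, 2)), -11) = Mul(Rational(87, 2), -11) = Rational(-957, 2)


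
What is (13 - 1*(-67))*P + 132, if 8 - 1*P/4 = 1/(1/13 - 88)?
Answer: 3081116/1143 ≈ 2695.6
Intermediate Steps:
P = 36628/1143 (P = 32 - 4/(1/13 - 88) = 32 - 4/(-1143/13) = 32 - 4*(-13/1143) = 32 + 52/1143 = 36628/1143 ≈ 32.045)
(13 - 1*(-67))*P + 132 = (13 - 1*(-67))*(36628/1143) + 132 = (13 + 67)*(36628/1143) + 132 = 80*(36628/1143) + 132 = 2930240/1143 + 132 = 3081116/1143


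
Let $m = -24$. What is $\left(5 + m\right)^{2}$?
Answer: $361$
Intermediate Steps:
$\left(5 + m\right)^{2} = \left(5 - 24\right)^{2} = \left(-19\right)^{2} = 361$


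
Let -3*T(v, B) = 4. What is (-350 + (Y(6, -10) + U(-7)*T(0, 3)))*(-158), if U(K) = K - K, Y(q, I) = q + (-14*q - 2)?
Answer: 67940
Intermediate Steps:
T(v, B) = -4/3 (T(v, B) = -⅓*4 = -4/3)
Y(q, I) = -2 - 13*q (Y(q, I) = q + (-2 - 14*q) = -2 - 13*q)
U(K) = 0
(-350 + (Y(6, -10) + U(-7)*T(0, 3)))*(-158) = (-350 + ((-2 - 13*6) + 0*(-4/3)))*(-158) = (-350 + ((-2 - 78) + 0))*(-158) = (-350 + (-80 + 0))*(-158) = (-350 - 80)*(-158) = -430*(-158) = 67940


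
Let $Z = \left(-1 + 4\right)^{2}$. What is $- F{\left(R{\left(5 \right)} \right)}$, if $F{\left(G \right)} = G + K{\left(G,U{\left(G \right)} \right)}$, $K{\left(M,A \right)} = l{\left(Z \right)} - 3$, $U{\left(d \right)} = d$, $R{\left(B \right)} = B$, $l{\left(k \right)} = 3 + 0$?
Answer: $-5$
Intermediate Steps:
$Z = 9$ ($Z = 3^{2} = 9$)
$l{\left(k \right)} = 3$
$K{\left(M,A \right)} = 0$ ($K{\left(M,A \right)} = 3 - 3 = 0$)
$F{\left(G \right)} = G$ ($F{\left(G \right)} = G + 0 = G$)
$- F{\left(R{\left(5 \right)} \right)} = \left(-1\right) 5 = -5$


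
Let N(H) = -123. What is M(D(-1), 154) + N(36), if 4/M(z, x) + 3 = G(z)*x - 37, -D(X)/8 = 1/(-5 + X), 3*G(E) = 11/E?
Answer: -94333/767 ≈ -122.99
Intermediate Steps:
G(E) = 11/(3*E) (G(E) = (11/E)/3 = 11/(3*E))
D(X) = -8/(-5 + X)
M(z, x) = 4/(-40 + 11*x/(3*z)) (M(z, x) = 4/(-3 + ((11/(3*z))*x - 37)) = 4/(-3 + (11*x/(3*z) - 37)) = 4/(-3 + (-37 + 11*x/(3*z))) = 4/(-40 + 11*x/(3*z)))
M(D(-1), 154) + N(36) = 12*(-8/(-5 - 1))/(-(-960)/(-5 - 1) + 11*154) - 123 = 12*(-8/(-6))/(-(-960)/(-6) + 1694) - 123 = 12*(-8*(-⅙))/(-(-960)*(-1)/6 + 1694) - 123 = 12*(4/3)/(-120*4/3 + 1694) - 123 = 12*(4/3)/(-160 + 1694) - 123 = 12*(4/3)/1534 - 123 = 12*(4/3)*(1/1534) - 123 = 8/767 - 123 = -94333/767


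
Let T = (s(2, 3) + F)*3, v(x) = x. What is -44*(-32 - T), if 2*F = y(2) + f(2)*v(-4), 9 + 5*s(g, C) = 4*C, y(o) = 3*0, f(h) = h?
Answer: 4796/5 ≈ 959.20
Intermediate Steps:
y(o) = 0
s(g, C) = -9/5 + 4*C/5 (s(g, C) = -9/5 + (4*C)/5 = -9/5 + 4*C/5)
F = -4 (F = (0 + 2*(-4))/2 = (0 - 8)/2 = (½)*(-8) = -4)
T = -51/5 (T = ((-9/5 + (⅘)*3) - 4)*3 = ((-9/5 + 12/5) - 4)*3 = (⅗ - 4)*3 = -17/5*3 = -51/5 ≈ -10.200)
-44*(-32 - T) = -44*(-32 - 1*(-51/5)) = -44*(-32 + 51/5) = -44*(-109/5) = 4796/5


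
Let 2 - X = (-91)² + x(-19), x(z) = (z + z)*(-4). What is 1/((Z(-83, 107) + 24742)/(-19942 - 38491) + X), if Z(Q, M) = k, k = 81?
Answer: -58433/492673446 ≈ -0.00011860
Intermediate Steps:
Z(Q, M) = 81
x(z) = -8*z (x(z) = (2*z)*(-4) = -8*z)
X = -8431 (X = 2 - ((-91)² - 8*(-19)) = 2 - (8281 + 152) = 2 - 1*8433 = 2 - 8433 = -8431)
1/((Z(-83, 107) + 24742)/(-19942 - 38491) + X) = 1/((81 + 24742)/(-19942 - 38491) - 8431) = 1/(24823/(-58433) - 8431) = 1/(24823*(-1/58433) - 8431) = 1/(-24823/58433 - 8431) = 1/(-492673446/58433) = -58433/492673446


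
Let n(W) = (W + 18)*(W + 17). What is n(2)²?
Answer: 144400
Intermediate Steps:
n(W) = (17 + W)*(18 + W) (n(W) = (18 + W)*(17 + W) = (17 + W)*(18 + W))
n(2)² = (306 + 2² + 35*2)² = (306 + 4 + 70)² = 380² = 144400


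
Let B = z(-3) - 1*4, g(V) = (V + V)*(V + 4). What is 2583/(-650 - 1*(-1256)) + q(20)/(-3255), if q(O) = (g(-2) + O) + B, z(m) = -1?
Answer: 400163/93930 ≈ 4.2602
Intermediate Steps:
g(V) = 2*V*(4 + V) (g(V) = (2*V)*(4 + V) = 2*V*(4 + V))
B = -5 (B = -1 - 1*4 = -1 - 4 = -5)
q(O) = -13 + O (q(O) = (2*(-2)*(4 - 2) + O) - 5 = (2*(-2)*2 + O) - 5 = (-8 + O) - 5 = -13 + O)
2583/(-650 - 1*(-1256)) + q(20)/(-3255) = 2583/(-650 - 1*(-1256)) + (-13 + 20)/(-3255) = 2583/(-650 + 1256) + 7*(-1/3255) = 2583/606 - 1/465 = 2583*(1/606) - 1/465 = 861/202 - 1/465 = 400163/93930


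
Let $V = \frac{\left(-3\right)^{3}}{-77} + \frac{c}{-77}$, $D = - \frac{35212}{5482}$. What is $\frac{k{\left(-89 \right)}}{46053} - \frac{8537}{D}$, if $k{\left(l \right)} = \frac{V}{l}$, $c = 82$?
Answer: $\frac{671367463333453}{505134080514} \approx 1329.1$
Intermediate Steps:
$D = - \frac{17606}{2741}$ ($D = \left(-35212\right) \frac{1}{5482} = - \frac{17606}{2741} \approx -6.4232$)
$V = - \frac{5}{7}$ ($V = \frac{\left(-3\right)^{3}}{-77} + \frac{82}{-77} = \left(-27\right) \left(- \frac{1}{77}\right) + 82 \left(- \frac{1}{77}\right) = \frac{27}{77} - \frac{82}{77} = - \frac{5}{7} \approx -0.71429$)
$k{\left(l \right)} = - \frac{5}{7 l}$
$\frac{k{\left(-89 \right)}}{46053} - \frac{8537}{D} = \frac{\left(- \frac{5}{7}\right) \frac{1}{-89}}{46053} - \frac{8537}{- \frac{17606}{2741}} = \left(- \frac{5}{7}\right) \left(- \frac{1}{89}\right) \frac{1}{46053} - - \frac{23399917}{17606} = \frac{5}{623} \cdot \frac{1}{46053} + \frac{23399917}{17606} = \frac{5}{28691019} + \frac{23399917}{17606} = \frac{671367463333453}{505134080514}$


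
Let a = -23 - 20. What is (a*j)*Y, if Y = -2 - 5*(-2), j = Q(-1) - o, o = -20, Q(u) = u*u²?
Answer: -6536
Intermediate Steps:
Q(u) = u³
a = -43
j = 19 (j = (-1)³ - 1*(-20) = -1 + 20 = 19)
Y = 8 (Y = -2 + 10 = 8)
(a*j)*Y = -43*19*8 = -817*8 = -6536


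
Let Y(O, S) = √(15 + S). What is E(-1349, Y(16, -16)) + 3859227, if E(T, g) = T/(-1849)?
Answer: 7135712072/1849 ≈ 3.8592e+6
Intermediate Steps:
E(T, g) = -T/1849 (E(T, g) = T*(-1/1849) = -T/1849)
E(-1349, Y(16, -16)) + 3859227 = -1/1849*(-1349) + 3859227 = 1349/1849 + 3859227 = 7135712072/1849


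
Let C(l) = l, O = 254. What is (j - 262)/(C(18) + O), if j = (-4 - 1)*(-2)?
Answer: -63/68 ≈ -0.92647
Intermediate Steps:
j = 10 (j = -5*(-2) = 10)
(j - 262)/(C(18) + O) = (10 - 262)/(18 + 254) = -252/272 = -252*1/272 = -63/68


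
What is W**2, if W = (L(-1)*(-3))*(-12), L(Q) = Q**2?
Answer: 1296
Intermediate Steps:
W = 36 (W = ((-1)**2*(-3))*(-12) = (1*(-3))*(-12) = -3*(-12) = 36)
W**2 = 36**2 = 1296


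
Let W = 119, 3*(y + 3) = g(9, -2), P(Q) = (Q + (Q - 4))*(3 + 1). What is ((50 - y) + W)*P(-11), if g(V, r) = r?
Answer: -53872/3 ≈ -17957.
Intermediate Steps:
P(Q) = -16 + 8*Q (P(Q) = (Q + (-4 + Q))*4 = (-4 + 2*Q)*4 = -16 + 8*Q)
y = -11/3 (y = -3 + (1/3)*(-2) = -3 - 2/3 = -11/3 ≈ -3.6667)
((50 - y) + W)*P(-11) = ((50 - 1*(-11/3)) + 119)*(-16 + 8*(-11)) = ((50 + 11/3) + 119)*(-16 - 88) = (161/3 + 119)*(-104) = (518/3)*(-104) = -53872/3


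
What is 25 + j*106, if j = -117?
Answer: -12377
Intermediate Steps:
25 + j*106 = 25 - 117*106 = 25 - 12402 = -12377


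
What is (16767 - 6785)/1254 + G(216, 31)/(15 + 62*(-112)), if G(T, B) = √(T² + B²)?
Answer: 4991/627 - √47617/6929 ≈ 7.9286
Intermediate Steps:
G(T, B) = √(B² + T²)
(16767 - 6785)/1254 + G(216, 31)/(15 + 62*(-112)) = (16767 - 6785)/1254 + √(31² + 216²)/(15 + 62*(-112)) = 9982*(1/1254) + √(961 + 46656)/(15 - 6944) = 4991/627 + √47617/(-6929) = 4991/627 + √47617*(-1/6929) = 4991/627 - √47617/6929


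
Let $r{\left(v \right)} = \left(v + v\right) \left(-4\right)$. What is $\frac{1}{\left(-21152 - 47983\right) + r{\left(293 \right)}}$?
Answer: $- \frac{1}{71479} \approx -1.399 \cdot 10^{-5}$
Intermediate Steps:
$r{\left(v \right)} = - 8 v$ ($r{\left(v \right)} = 2 v \left(-4\right) = - 8 v$)
$\frac{1}{\left(-21152 - 47983\right) + r{\left(293 \right)}} = \frac{1}{\left(-21152 - 47983\right) - 2344} = \frac{1}{-69135 - 2344} = \frac{1}{-71479} = - \frac{1}{71479}$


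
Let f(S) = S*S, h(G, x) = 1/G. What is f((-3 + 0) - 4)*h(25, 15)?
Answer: 49/25 ≈ 1.9600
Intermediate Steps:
f(S) = S²
f((-3 + 0) - 4)*h(25, 15) = ((-3 + 0) - 4)²/25 = (-3 - 4)²*(1/25) = (-7)²*(1/25) = 49*(1/25) = 49/25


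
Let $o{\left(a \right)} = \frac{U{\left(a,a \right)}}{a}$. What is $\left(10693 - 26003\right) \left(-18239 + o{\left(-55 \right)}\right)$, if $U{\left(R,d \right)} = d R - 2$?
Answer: $\frac{3080886416}{11} \approx 2.8008 \cdot 10^{8}$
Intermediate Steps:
$U{\left(R,d \right)} = -2 + R d$ ($U{\left(R,d \right)} = R d - 2 = -2 + R d$)
$o{\left(a \right)} = \frac{-2 + a^{2}}{a}$ ($o{\left(a \right)} = \frac{-2 + a a}{a} = \frac{-2 + a^{2}}{a}$)
$\left(10693 - 26003\right) \left(-18239 + o{\left(-55 \right)}\right) = \left(10693 - 26003\right) \left(-18239 - \left(55 + \frac{2}{-55}\right)\right) = - 15310 \left(-18239 - \frac{3023}{55}\right) = \left(-15310\right) \left(- \frac{1006168}{55}\right) = \frac{3080886416}{11}$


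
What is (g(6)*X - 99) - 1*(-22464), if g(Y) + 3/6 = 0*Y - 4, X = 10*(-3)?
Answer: 22500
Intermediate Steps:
X = -30
g(Y) = -9/2 (g(Y) = -½ + (0*Y - 4) = -½ + (0 - 4) = -½ - 4 = -9/2)
(g(6)*X - 99) - 1*(-22464) = (-9/2*(-30) - 99) - 1*(-22464) = (135 - 99) + 22464 = 36 + 22464 = 22500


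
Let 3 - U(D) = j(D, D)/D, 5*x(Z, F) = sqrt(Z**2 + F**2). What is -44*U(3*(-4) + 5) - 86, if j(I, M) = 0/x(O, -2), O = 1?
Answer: -218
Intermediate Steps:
x(Z, F) = sqrt(F**2 + Z**2)/5 (x(Z, F) = sqrt(Z**2 + F**2)/5 = sqrt(F**2 + Z**2)/5)
j(I, M) = 0 (j(I, M) = 0/((sqrt((-2)**2 + 1**2)/5)) = 0/((sqrt(4 + 1)/5)) = 0/((sqrt(5)/5)) = 0*sqrt(5) = 0)
U(D) = 3 (U(D) = 3 - 0/D = 3 - 1*0 = 3 + 0 = 3)
-44*U(3*(-4) + 5) - 86 = -44*3 - 86 = -132 - 86 = -218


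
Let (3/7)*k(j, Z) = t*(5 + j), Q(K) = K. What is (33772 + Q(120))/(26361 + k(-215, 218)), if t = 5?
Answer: 33892/23911 ≈ 1.4174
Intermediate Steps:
k(j, Z) = 175/3 + 35*j/3 (k(j, Z) = 7*(5*(5 + j))/3 = 7*(25 + 5*j)/3 = 175/3 + 35*j/3)
(33772 + Q(120))/(26361 + k(-215, 218)) = (33772 + 120)/(26361 + (175/3 + (35/3)*(-215))) = 33892/(26361 + (175/3 - 7525/3)) = 33892/(26361 - 2450) = 33892/23911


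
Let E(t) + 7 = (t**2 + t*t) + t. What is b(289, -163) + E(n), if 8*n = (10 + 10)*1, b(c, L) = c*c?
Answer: 83529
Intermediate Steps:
b(c, L) = c**2
n = 5/2 (n = ((10 + 10)*1)/8 = (20*1)/8 = (1/8)*20 = 5/2 ≈ 2.5000)
E(t) = -7 + t + 2*t**2 (E(t) = -7 + ((t**2 + t*t) + t) = -7 + ((t**2 + t**2) + t) = -7 + (2*t**2 + t) = -7 + (t + 2*t**2) = -7 + t + 2*t**2)
b(289, -163) + E(n) = 289**2 + (-7 + 5/2 + 2*(5/2)**2) = 83521 + (-7 + 5/2 + 2*(25/4)) = 83521 + (-7 + 5/2 + 25/2) = 83521 + 8 = 83529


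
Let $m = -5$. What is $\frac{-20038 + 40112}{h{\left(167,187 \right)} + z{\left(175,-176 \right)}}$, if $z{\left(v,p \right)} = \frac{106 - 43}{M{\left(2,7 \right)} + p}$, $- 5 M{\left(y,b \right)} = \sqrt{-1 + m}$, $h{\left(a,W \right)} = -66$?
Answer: $\frac{20074 \left(- \sqrt{6} + 880 i\right)}{3 \left(- 19465 i + 22 \sqrt{6}\right)} \approx -302.51 - 0.0045422 i$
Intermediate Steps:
$M{\left(y,b \right)} = - \frac{i \sqrt{6}}{5}$ ($M{\left(y,b \right)} = - \frac{\sqrt{-1 - 5}}{5} = - \frac{\sqrt{-6}}{5} = - \frac{i \sqrt{6}}{5}$)
$z{\left(v,p \right)} = \frac{63}{p - \frac{i \sqrt{6}}{5}}$ ($z{\left(v,p \right)} = \frac{106 - 43}{- \frac{i \sqrt{6}}{5} + p} = \frac{63}{p - \frac{i \sqrt{6}}{5}}$)
$\frac{-20038 + 40112}{h{\left(167,187 \right)} + z{\left(175,-176 \right)}} = \frac{-20038 + 40112}{-66 + \frac{315}{5 \left(-176\right) - i \sqrt{6}}} = \frac{20074}{-66 + \frac{315}{-880 - i \sqrt{6}}}$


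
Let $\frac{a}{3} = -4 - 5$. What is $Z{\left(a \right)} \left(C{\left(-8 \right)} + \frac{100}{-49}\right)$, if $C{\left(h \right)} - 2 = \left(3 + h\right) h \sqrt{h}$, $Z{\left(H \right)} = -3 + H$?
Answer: $\frac{60}{49} - 2400 i \sqrt{2} \approx 1.2245 - 3394.1 i$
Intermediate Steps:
$a = -27$ ($a = 3 \left(-4 - 5\right) = 3 \left(-9\right) = -27$)
$C{\left(h \right)} = 2 + h^{\frac{3}{2}} \left(3 + h\right)$ ($C{\left(h \right)} = 2 + \left(3 + h\right) h \sqrt{h} = 2 + \left(3 + h\right) h^{\frac{3}{2}} = 2 + h^{\frac{3}{2}} \left(3 + h\right)$)
$Z{\left(a \right)} \left(C{\left(-8 \right)} + \frac{100}{-49}\right) = \left(-3 - 27\right) \left(\left(2 + \left(-8\right)^{\frac{5}{2}} + 3 \left(-8\right)^{\frac{3}{2}}\right) + \frac{100}{-49}\right) = - 30 \left(\left(2 + 128 i \sqrt{2} + 3 \left(- 16 i \sqrt{2}\right)\right) + 100 \left(- \frac{1}{49}\right)\right) = - 30 \left(\left(2 + 128 i \sqrt{2} - 48 i \sqrt{2}\right) - \frac{100}{49}\right) = - 30 \left(\left(2 + 80 i \sqrt{2}\right) - \frac{100}{49}\right) = - 30 \left(- \frac{2}{49} + 80 i \sqrt{2}\right) = \frac{60}{49} - 2400 i \sqrt{2}$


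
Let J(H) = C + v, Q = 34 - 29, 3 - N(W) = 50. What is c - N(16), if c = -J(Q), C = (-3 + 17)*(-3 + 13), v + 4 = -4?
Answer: -85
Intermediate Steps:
v = -8 (v = -4 - 4 = -8)
N(W) = -47 (N(W) = 3 - 1*50 = 3 - 50 = -47)
Q = 5
C = 140 (C = 14*10 = 140)
J(H) = 132 (J(H) = 140 - 8 = 132)
c = -132 (c = -1*132 = -132)
c - N(16) = -132 - 1*(-47) = -132 + 47 = -85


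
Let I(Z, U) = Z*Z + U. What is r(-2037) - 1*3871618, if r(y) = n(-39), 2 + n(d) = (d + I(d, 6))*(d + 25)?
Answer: -3892452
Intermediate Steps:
I(Z, U) = U + Z² (I(Z, U) = Z² + U = U + Z²)
n(d) = -2 + (25 + d)*(6 + d + d²) (n(d) = -2 + (d + (6 + d²))*(d + 25) = -2 + (6 + d + d²)*(25 + d) = -2 + (25 + d)*(6 + d + d²))
r(y) = -20834 (r(y) = 148 + (-39)³ + 26*(-39)² + 31*(-39) = 148 - 59319 + 26*1521 - 1209 = 148 - 59319 + 39546 - 1209 = -20834)
r(-2037) - 1*3871618 = -20834 - 1*3871618 = -20834 - 3871618 = -3892452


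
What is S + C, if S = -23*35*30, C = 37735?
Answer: 13585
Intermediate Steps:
S = -24150 (S = -805*30 = -24150)
S + C = -24150 + 37735 = 13585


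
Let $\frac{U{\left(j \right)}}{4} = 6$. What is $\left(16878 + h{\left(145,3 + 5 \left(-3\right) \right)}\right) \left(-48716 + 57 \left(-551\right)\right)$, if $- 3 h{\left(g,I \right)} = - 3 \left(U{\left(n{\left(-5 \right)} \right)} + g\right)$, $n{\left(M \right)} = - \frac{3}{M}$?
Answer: $-1365856781$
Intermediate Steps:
$U{\left(j \right)} = 24$ ($U{\left(j \right)} = 4 \cdot 6 = 24$)
$h{\left(g,I \right)} = 24 + g$ ($h{\left(g,I \right)} = - \frac{\left(-3\right) \left(24 + g\right)}{3} = - \frac{-72 - 3 g}{3} = 24 + g$)
$\left(16878 + h{\left(145,3 + 5 \left(-3\right) \right)}\right) \left(-48716 + 57 \left(-551\right)\right) = \left(16878 + \left(24 + 145\right)\right) \left(-48716 + 57 \left(-551\right)\right) = \left(16878 + 169\right) \left(-48716 - 31407\right) = 17047 \left(-80123\right) = -1365856781$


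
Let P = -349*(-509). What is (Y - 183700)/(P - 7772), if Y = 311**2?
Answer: -28993/56623 ≈ -0.51204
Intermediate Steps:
P = 177641
Y = 96721
(Y - 183700)/(P - 7772) = (96721 - 183700)/(177641 - 7772) = -86979/169869 = -86979*1/169869 = -28993/56623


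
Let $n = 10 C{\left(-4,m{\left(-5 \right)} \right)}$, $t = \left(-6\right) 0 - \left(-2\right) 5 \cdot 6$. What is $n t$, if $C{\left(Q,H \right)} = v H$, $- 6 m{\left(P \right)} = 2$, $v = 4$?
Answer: $-800$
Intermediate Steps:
$m{\left(P \right)} = - \frac{1}{3}$ ($m{\left(P \right)} = \left(- \frac{1}{6}\right) 2 = - \frac{1}{3}$)
$C{\left(Q,H \right)} = 4 H$
$t = 60$ ($t = 0 - \left(-10\right) 6 = 0 - -60 = 0 + 60 = 60$)
$n = - \frac{40}{3}$ ($n = 10 \cdot 4 \left(- \frac{1}{3}\right) = 10 \left(- \frac{4}{3}\right) = - \frac{40}{3} \approx -13.333$)
$n t = \left(- \frac{40}{3}\right) 60 = -800$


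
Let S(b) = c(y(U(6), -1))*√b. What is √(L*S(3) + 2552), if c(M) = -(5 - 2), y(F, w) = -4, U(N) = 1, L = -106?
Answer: √(2552 + 318*√3) ≈ 55.703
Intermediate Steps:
c(M) = -3 (c(M) = -1*3 = -3)
S(b) = -3*√b
√(L*S(3) + 2552) = √(-(-318)*√3 + 2552) = √(318*√3 + 2552) = √(2552 + 318*√3)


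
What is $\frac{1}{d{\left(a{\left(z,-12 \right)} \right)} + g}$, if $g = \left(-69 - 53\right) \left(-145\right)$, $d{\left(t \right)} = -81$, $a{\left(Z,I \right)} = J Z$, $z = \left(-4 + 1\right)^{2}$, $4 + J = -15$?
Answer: $\frac{1}{17609} \approx 5.6789 \cdot 10^{-5}$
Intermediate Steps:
$J = -19$ ($J = -4 - 15 = -19$)
$z = 9$ ($z = \left(-3\right)^{2} = 9$)
$a{\left(Z,I \right)} = - 19 Z$
$g = 17690$ ($g = \left(-122\right) \left(-145\right) = 17690$)
$\frac{1}{d{\left(a{\left(z,-12 \right)} \right)} + g} = \frac{1}{-81 + 17690} = \frac{1}{17609}$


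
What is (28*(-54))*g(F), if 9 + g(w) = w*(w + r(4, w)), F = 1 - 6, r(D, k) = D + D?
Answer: 36288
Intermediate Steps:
r(D, k) = 2*D
F = -5
g(w) = -9 + w*(8 + w) (g(w) = -9 + w*(w + 2*4) = -9 + w*(w + 8) = -9 + w*(8 + w))
(28*(-54))*g(F) = (28*(-54))*(-9 + (-5)² + 8*(-5)) = -1512*(-9 + 25 - 40) = -1512*(-24) = 36288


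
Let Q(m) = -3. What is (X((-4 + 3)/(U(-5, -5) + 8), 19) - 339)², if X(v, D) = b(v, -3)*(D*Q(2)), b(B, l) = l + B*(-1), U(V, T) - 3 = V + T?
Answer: 50625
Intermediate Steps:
U(V, T) = 3 + T + V (U(V, T) = 3 + (V + T) = 3 + (T + V) = 3 + T + V)
b(B, l) = l - B
X(v, D) = -3*D*(-3 - v) (X(v, D) = (-3 - v)*(D*(-3)) = (-3 - v)*(-3*D) = -3*D*(-3 - v))
(X((-4 + 3)/(U(-5, -5) + 8), 19) - 339)² = (3*19*(3 + (-4 + 3)/((3 - 5 - 5) + 8)) - 339)² = (3*19*(3 - 1/(-7 + 8)) - 339)² = (3*19*(3 - 1/1) - 339)² = (3*19*(3 - 1*1) - 339)² = (3*19*(3 - 1) - 339)² = (3*19*2 - 339)² = (114 - 339)² = (-225)² = 50625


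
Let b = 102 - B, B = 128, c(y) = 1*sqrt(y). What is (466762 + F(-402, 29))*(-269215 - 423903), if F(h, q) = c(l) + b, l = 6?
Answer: -323503122848 - 693118*sqrt(6) ≈ -3.2350e+11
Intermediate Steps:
c(y) = sqrt(y)
b = -26 (b = 102 - 1*128 = 102 - 128 = -26)
F(h, q) = -26 + sqrt(6) (F(h, q) = sqrt(6) - 26 = -26 + sqrt(6))
(466762 + F(-402, 29))*(-269215 - 423903) = (466762 + (-26 + sqrt(6)))*(-269215 - 423903) = (466736 + sqrt(6))*(-693118) = -323503122848 - 693118*sqrt(6)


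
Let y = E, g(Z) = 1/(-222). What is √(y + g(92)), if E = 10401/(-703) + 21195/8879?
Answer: I*√17410175405117430/37451622 ≈ 3.5231*I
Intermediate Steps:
g(Z) = -1/222
E = -77450394/6241937 (E = 10401*(-1/703) + 21195*(1/8879) = -10401/703 + 21195/8879 = -77450394/6241937 ≈ -12.408)
y = -77450394/6241937 ≈ -12.408
√(y + g(92)) = √(-77450394/6241937 - 1/222) = √(-464871065/37451622) = I*√17410175405117430/37451622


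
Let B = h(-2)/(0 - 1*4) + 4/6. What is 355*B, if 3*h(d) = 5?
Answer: 355/4 ≈ 88.750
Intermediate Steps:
h(d) = 5/3 (h(d) = (⅓)*5 = 5/3)
B = ¼ (B = 5/(3*(0 - 1*4)) + 4/6 = 5/(3*(0 - 4)) + 4*(⅙) = (5/3)/(-4) + ⅔ = (5/3)*(-¼) + ⅔ = -5/12 + ⅔ = ¼ ≈ 0.25000)
355*B = 355*(¼) = 355/4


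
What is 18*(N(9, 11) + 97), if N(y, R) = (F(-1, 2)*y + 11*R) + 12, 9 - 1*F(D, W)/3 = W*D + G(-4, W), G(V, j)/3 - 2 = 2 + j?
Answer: 738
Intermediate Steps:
G(V, j) = 12 + 3*j (G(V, j) = 6 + 3*(2 + j) = 6 + (6 + 3*j) = 12 + 3*j)
F(D, W) = -9 - 9*W - 3*D*W (F(D, W) = 27 - 3*(W*D + (12 + 3*W)) = 27 - 3*(D*W + (12 + 3*W)) = 27 - 3*(12 + 3*W + D*W) = 27 + (-36 - 9*W - 3*D*W) = -9 - 9*W - 3*D*W)
N(y, R) = 12 - 21*y + 11*R (N(y, R) = ((-9 - 9*2 - 3*(-1)*2)*y + 11*R) + 12 = ((-9 - 18 + 6)*y + 11*R) + 12 = (-21*y + 11*R) + 12 = 12 - 21*y + 11*R)
18*(N(9, 11) + 97) = 18*((12 - 21*9 + 11*11) + 97) = 18*((12 - 189 + 121) + 97) = 18*(-56 + 97) = 18*41 = 738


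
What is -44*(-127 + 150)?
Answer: -1012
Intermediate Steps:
-44*(-127 + 150) = -44*23 = -1012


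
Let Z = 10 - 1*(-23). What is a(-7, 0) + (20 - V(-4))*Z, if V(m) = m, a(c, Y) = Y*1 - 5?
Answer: 787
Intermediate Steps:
a(c, Y) = -5 + Y (a(c, Y) = Y - 5 = -5 + Y)
Z = 33 (Z = 10 + 23 = 33)
a(-7, 0) + (20 - V(-4))*Z = (-5 + 0) + (20 - 1*(-4))*33 = -5 + (20 + 4)*33 = -5 + 24*33 = -5 + 792 = 787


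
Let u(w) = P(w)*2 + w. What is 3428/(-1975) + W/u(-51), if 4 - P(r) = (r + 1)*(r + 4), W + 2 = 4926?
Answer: -25983904/9367425 ≈ -2.7739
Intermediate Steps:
W = 4924 (W = -2 + 4926 = 4924)
P(r) = 4 - (1 + r)*(4 + r) (P(r) = 4 - (r + 1)*(r + 4) = 4 - (1 + r)*(4 + r))
u(w) = w - 2*w*(5 + w) (u(w) = -w*(5 + w)*2 + w = -2*w*(5 + w) + w = w - 2*w*(5 + w))
3428/(-1975) + W/u(-51) = 3428/(-1975) + 4924/((-51*(-9 - 2*(-51)))) = 3428*(-1/1975) + 4924/((-51*(-9 + 102))) = -3428/1975 + 4924/((-51*93)) = -3428/1975 + 4924/(-4743) = -3428/1975 + 4924*(-1/4743) = -3428/1975 - 4924/4743 = -25983904/9367425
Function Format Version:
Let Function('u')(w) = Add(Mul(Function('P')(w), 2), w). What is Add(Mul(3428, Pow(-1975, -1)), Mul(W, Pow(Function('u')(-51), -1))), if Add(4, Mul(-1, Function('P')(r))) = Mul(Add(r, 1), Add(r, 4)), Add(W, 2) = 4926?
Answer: Rational(-25983904, 9367425) ≈ -2.7739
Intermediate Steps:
W = 4924 (W = Add(-2, 4926) = 4924)
Function('P')(r) = Add(4, Mul(-1, Add(1, r), Add(4, r))) (Function('P')(r) = Add(4, Mul(-1, Mul(Add(r, 1), Add(r, 4)))) = Add(4, Mul(-1, Mul(Add(1, r), Add(4, r)))) = Add(4, Mul(-1, Add(1, r), Add(4, r))))
Function('u')(w) = Add(w, Mul(-2, w, Add(5, w))) (Function('u')(w) = Add(Mul(Mul(-1, w, Add(5, w)), 2), w) = Add(Mul(-2, w, Add(5, w)), w) = Add(w, Mul(-2, w, Add(5, w))))
Add(Mul(3428, Pow(-1975, -1)), Mul(W, Pow(Function('u')(-51), -1))) = Add(Mul(3428, Pow(-1975, -1)), Mul(4924, Pow(Mul(-51, Add(-9, Mul(-2, -51))), -1))) = Add(Mul(3428, Rational(-1, 1975)), Mul(4924, Pow(Mul(-51, Add(-9, 102)), -1))) = Add(Rational(-3428, 1975), Mul(4924, Pow(Mul(-51, 93), -1))) = Add(Rational(-3428, 1975), Mul(4924, Pow(-4743, -1))) = Add(Rational(-3428, 1975), Mul(4924, Rational(-1, 4743))) = Add(Rational(-3428, 1975), Rational(-4924, 4743)) = Rational(-25983904, 9367425)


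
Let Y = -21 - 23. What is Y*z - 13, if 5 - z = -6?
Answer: -497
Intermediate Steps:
z = 11 (z = 5 - 1*(-6) = 5 + 6 = 11)
Y = -44
Y*z - 13 = -44*11 - 13 = -484 - 13 = -497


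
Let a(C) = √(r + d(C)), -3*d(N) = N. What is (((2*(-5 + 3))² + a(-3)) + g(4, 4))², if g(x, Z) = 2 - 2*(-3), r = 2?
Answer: (24 + √3)² ≈ 662.14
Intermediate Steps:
g(x, Z) = 8 (g(x, Z) = 2 + 6 = 8)
d(N) = -N/3
a(C) = √(2 - C/3)
(((2*(-5 + 3))² + a(-3)) + g(4, 4))² = (((2*(-5 + 3))² + √(18 - 3*(-3))/3) + 8)² = (((2*(-2))² + √(18 + 9)/3) + 8)² = (((-4)² + √27/3) + 8)² = ((16 + (3*√3)/3) + 8)² = ((16 + √3) + 8)² = (24 + √3)²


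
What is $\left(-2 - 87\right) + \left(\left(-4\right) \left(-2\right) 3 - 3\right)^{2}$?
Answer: $352$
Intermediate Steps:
$\left(-2 - 87\right) + \left(\left(-4\right) \left(-2\right) 3 - 3\right)^{2} = -89 + \left(8 \cdot 3 - 3\right)^{2} = -89 + \left(24 - 3\right)^{2} = -89 + 21^{2} = -89 + 441 = 352$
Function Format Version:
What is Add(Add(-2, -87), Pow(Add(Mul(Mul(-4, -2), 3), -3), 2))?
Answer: 352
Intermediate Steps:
Add(Add(-2, -87), Pow(Add(Mul(Mul(-4, -2), 3), -3), 2)) = Add(-89, Pow(Add(Mul(8, 3), -3), 2)) = Add(-89, Pow(Add(24, -3), 2)) = Add(-89, Pow(21, 2)) = Add(-89, 441) = 352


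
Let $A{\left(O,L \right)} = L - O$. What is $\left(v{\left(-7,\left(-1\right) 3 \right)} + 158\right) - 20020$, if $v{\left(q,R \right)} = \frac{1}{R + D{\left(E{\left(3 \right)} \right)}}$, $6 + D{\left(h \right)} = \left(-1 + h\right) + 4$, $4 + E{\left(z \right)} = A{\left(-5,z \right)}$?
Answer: $- \frac{39725}{2} \approx -19863.0$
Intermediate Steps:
$E{\left(z \right)} = 1 + z$ ($E{\left(z \right)} = -4 + \left(z - -5\right) = -4 + \left(z + 5\right) = -4 + \left(5 + z\right) = 1 + z$)
$D{\left(h \right)} = -3 + h$ ($D{\left(h \right)} = -6 + \left(\left(-1 + h\right) + 4\right) = -6 + \left(3 + h\right) = -3 + h$)
$v{\left(q,R \right)} = \frac{1}{1 + R}$ ($v{\left(q,R \right)} = \frac{1}{R + \left(-3 + \left(1 + 3\right)\right)} = \frac{1}{R + \left(-3 + 4\right)} = \frac{1}{R + 1} = \frac{1}{1 + R}$)
$\left(v{\left(-7,\left(-1\right) 3 \right)} + 158\right) - 20020 = \left(\frac{1}{1 - 3} + 158\right) - 20020 = \left(\frac{1}{-2} + 158\right) - 20020 = \left(- \frac{1}{2} + 158\right) - 20020 = \frac{315}{2} - 20020 = - \frac{39725}{2}$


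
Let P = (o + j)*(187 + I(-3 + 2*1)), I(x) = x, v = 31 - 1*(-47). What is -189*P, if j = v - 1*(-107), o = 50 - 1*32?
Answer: -7136262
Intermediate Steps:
v = 78 (v = 31 + 47 = 78)
o = 18 (o = 50 - 32 = 18)
j = 185 (j = 78 - 1*(-107) = 78 + 107 = 185)
P = 37758 (P = (18 + 185)*(187 + (-3 + 2*1)) = 203*(187 + (-3 + 2)) = 203*(187 - 1) = 203*186 = 37758)
-189*P = -189*37758 = -7136262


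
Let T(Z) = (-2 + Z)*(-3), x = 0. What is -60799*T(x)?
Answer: -364794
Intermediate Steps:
T(Z) = 6 - 3*Z
-60799*T(x) = -60799*(6 - 3*0) = -60799*(6 + 0) = -60799*6 = -364794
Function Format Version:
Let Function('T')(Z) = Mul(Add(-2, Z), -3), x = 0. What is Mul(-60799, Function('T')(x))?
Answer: -364794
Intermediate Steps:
Function('T')(Z) = Add(6, Mul(-3, Z))
Mul(-60799, Function('T')(x)) = Mul(-60799, Add(6, Mul(-3, 0))) = Mul(-60799, Add(6, 0)) = Mul(-60799, 6) = -364794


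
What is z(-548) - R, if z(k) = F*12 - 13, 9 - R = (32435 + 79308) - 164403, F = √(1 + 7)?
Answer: -52682 + 24*√2 ≈ -52648.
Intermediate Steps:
F = 2*√2 (F = √8 = 2*√2 ≈ 2.8284)
R = 52669 (R = 9 - ((32435 + 79308) - 164403) = 9 - (111743 - 164403) = 9 - 1*(-52660) = 9 + 52660 = 52669)
z(k) = -13 + 24*√2 (z(k) = (2*√2)*12 - 13 = 24*√2 - 13 = -13 + 24*√2)
z(-548) - R = (-13 + 24*√2) - 1*52669 = (-13 + 24*√2) - 52669 = -52682 + 24*√2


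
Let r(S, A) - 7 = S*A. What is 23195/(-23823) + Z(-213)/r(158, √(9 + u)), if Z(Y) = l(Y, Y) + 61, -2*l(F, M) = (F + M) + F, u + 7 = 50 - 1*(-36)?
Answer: -1259699611/1292196578 + 120238*√22/2196783 ≈ -0.71813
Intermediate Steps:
u = 79 (u = -7 + (50 - 1*(-36)) = -7 + (50 + 36) = -7 + 86 = 79)
l(F, M) = -F - M/2 (l(F, M) = -((F + M) + F)/2 = -(M + 2*F)/2 = -F - M/2)
Z(Y) = 61 - 3*Y/2 (Z(Y) = (-Y - Y/2) + 61 = -3*Y/2 + 61 = 61 - 3*Y/2)
r(S, A) = 7 + A*S (r(S, A) = 7 + S*A = 7 + A*S)
23195/(-23823) + Z(-213)/r(158, √(9 + u)) = 23195/(-23823) + (61 - 3/2*(-213))/(7 + √(9 + 79)*158) = 23195*(-1/23823) + (61 + 639/2)/(7 + √88*158) = -23195/23823 + 761/(2*(7 + (2*√22)*158)) = -23195/23823 + 761/(2*(7 + 316*√22))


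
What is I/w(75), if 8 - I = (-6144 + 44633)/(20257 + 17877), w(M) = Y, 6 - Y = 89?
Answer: -266583/3165122 ≈ -0.084225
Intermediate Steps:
Y = -83 (Y = 6 - 1*89 = 6 - 89 = -83)
w(M) = -83
I = 266583/38134 (I = 8 - (-6144 + 44633)/(20257 + 17877) = 8 - 38489/38134 = 266583/38134 ≈ 6.9907)
I/w(75) = (266583/38134)/(-83) = (266583/38134)*(-1/83) = -266583/3165122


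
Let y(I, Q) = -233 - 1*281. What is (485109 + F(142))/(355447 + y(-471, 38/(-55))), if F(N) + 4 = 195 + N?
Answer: 53938/39437 ≈ 1.3677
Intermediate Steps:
F(N) = 191 + N (F(N) = -4 + (195 + N) = 191 + N)
y(I, Q) = -514 (y(I, Q) = -233 - 281 = -514)
(485109 + F(142))/(355447 + y(-471, 38/(-55))) = (485109 + (191 + 142))/(355447 - 514) = (485109 + 333)/354933 = 485442*(1/354933) = 53938/39437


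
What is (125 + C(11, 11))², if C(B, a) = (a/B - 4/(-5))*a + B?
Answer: 606841/25 ≈ 24274.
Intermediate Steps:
C(B, a) = B + a*(⅘ + a/B) (C(B, a) = (a/B - 4*(-⅕))*a + B = (a/B + ⅘)*a + B = (⅘ + a/B)*a + B = a*(⅘ + a/B) + B = B + a*(⅘ + a/B))
(125 + C(11, 11))² = (125 + (11 + (⅘)*11 + 11²/11))² = (125 + (11 + 44/5 + (1/11)*121))² = (125 + (11 + 44/5 + 11))² = (125 + 154/5)² = (779/5)² = 606841/25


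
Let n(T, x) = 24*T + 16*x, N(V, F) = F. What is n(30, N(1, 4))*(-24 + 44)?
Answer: 15680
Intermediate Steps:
n(T, x) = 16*x + 24*T
n(30, N(1, 4))*(-24 + 44) = (16*4 + 24*30)*(-24 + 44) = (64 + 720)*20 = 784*20 = 15680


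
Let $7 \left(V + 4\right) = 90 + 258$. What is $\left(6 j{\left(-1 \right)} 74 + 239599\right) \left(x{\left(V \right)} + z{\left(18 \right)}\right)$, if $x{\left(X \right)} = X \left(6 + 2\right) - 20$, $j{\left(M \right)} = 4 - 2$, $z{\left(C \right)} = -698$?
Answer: $- \frac{593040942}{7} \approx -8.472 \cdot 10^{7}$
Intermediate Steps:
$j{\left(M \right)} = 2$ ($j{\left(M \right)} = 4 - 2 = 2$)
$V = \frac{320}{7}$ ($V = -4 + \frac{90 + 258}{7} = -4 + \frac{1}{7} \cdot 348 = -4 + \frac{348}{7} = \frac{320}{7} \approx 45.714$)
$x{\left(X \right)} = -20 + 8 X$ ($x{\left(X \right)} = X 8 - 20 = 8 X - 20 = -20 + 8 X$)
$\left(6 j{\left(-1 \right)} 74 + 239599\right) \left(x{\left(V \right)} + z{\left(18 \right)}\right) = \left(6 \cdot 2 \cdot 74 + 239599\right) \left(\left(-20 + 8 \cdot \frac{320}{7}\right) - 698\right) = \left(12 \cdot 74 + 239599\right) \left(\left(-20 + \frac{2560}{7}\right) - 698\right) = \left(888 + 239599\right) \left(\frac{2420}{7} - 698\right) = 240487 \left(- \frac{2466}{7}\right) = - \frac{593040942}{7}$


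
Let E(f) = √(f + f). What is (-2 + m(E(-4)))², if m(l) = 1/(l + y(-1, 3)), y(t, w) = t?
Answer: (-23*I + 24*√2)/(-7*I + 4*√2) ≈ 4.358 + 1.3269*I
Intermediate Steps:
E(f) = √2*√f (E(f) = √(2*f) = √2*√f)
m(l) = 1/(-1 + l) (m(l) = 1/(l - 1) = 1/(-1 + l))
(-2 + m(E(-4)))² = (-2 + 1/(-1 + √2*√(-4)))² = (-2 + 1/(-1 + √2*(2*I)))² = (-2 + 1/(-1 + 2*I*√2))²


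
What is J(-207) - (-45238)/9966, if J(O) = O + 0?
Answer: -1008862/4983 ≈ -202.46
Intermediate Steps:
J(O) = O
J(-207) - (-45238)/9966 = -207 - (-45238)/9966 = -207 - 1*(-22619/4983) = -207 + 22619/4983 = -1008862/4983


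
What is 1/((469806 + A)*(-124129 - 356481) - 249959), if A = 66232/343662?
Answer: -171831/38798375177085149 ≈ -4.4288e-12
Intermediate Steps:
A = 33116/171831 (A = 66232*(1/343662) = 33116/171831 ≈ 0.19272)
1/((469806 + A)*(-124129 - 356481) - 249959) = 1/((469806 + 33116/171831)*(-124129 - 356481) - 249959) = 1/((80727267902/171831)*(-480610) - 249959) = 1/(-38798332226380220/171831 - 249959) = 1/(-38798375177085149/171831) = -171831/38798375177085149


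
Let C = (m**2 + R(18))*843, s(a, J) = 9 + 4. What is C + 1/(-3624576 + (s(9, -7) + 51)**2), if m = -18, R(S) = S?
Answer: 1043806106879/3620480 ≈ 2.8831e+5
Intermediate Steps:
s(a, J) = 13
C = 288306 (C = ((-18)**2 + 18)*843 = (324 + 18)*843 = 342*843 = 288306)
C + 1/(-3624576 + (s(9, -7) + 51)**2) = 288306 + 1/(-3624576 + (13 + 51)**2) = 288306 + 1/(-3624576 + 64**2) = 288306 + 1/(-3624576 + 4096) = 288306 + 1/(-3620480) = 288306 - 1/3620480 = 1043806106879/3620480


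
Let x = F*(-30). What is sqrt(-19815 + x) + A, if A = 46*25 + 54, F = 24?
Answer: 1204 + 37*I*sqrt(15) ≈ 1204.0 + 143.3*I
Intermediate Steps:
x = -720 (x = 24*(-30) = -720)
A = 1204 (A = 1150 + 54 = 1204)
sqrt(-19815 + x) + A = sqrt(-19815 - 720) + 1204 = sqrt(-20535) + 1204 = 37*I*sqrt(15) + 1204 = 1204 + 37*I*sqrt(15)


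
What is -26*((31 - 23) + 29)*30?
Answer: -28860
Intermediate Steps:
-26*((31 - 23) + 29)*30 = -26*(8 + 29)*30 = -26*37*30 = -962*30 = -28860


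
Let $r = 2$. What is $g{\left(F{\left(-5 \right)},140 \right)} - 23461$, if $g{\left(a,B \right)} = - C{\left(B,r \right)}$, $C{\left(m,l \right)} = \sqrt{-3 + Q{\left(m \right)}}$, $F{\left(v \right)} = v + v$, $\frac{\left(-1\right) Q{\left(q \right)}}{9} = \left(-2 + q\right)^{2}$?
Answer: $-23461 - i \sqrt{171399} \approx -23461.0 - 414.0 i$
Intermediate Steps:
$Q{\left(q \right)} = - 9 \left(-2 + q\right)^{2}$
$F{\left(v \right)} = 2 v$
$C{\left(m,l \right)} = \sqrt{-3 - 9 \left(-2 + m\right)^{2}}$
$g{\left(a,B \right)} = - \sqrt{-3 - 9 \left(-2 + B\right)^{2}}$
$g{\left(F{\left(-5 \right)},140 \right)} - 23461 = - \sqrt{-3 - 9 \left(-2 + 140\right)^{2}} - 23461 = - \sqrt{-3 - 9 \cdot 138^{2}} - 23461 = - \sqrt{-3 - 171396} - 23461 = - \sqrt{-171399} - 23461 = - i \sqrt{171399} - 23461 = -23461 - i \sqrt{171399}$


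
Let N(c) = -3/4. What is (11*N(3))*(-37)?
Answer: 1221/4 ≈ 305.25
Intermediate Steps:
N(c) = -¾ (N(c) = -3*¼ = -¾)
(11*N(3))*(-37) = (11*(-¾))*(-37) = -33/4*(-37) = 1221/4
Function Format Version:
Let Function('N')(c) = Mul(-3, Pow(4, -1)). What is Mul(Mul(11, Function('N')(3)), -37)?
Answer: Rational(1221, 4) ≈ 305.25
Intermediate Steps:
Function('N')(c) = Rational(-3, 4) (Function('N')(c) = Mul(-3, Rational(1, 4)) = Rational(-3, 4))
Mul(Mul(11, Function('N')(3)), -37) = Mul(Mul(11, Rational(-3, 4)), -37) = Mul(Rational(-33, 4), -37) = Rational(1221, 4)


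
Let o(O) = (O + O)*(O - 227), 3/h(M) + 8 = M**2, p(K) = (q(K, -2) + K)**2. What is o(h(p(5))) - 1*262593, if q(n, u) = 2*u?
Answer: -12857505/49 ≈ -2.6240e+5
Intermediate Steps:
p(K) = (-4 + K)**2 (p(K) = (2*(-2) + K)**2 = (-4 + K)**2)
h(M) = 3/(-8 + M**2)
o(O) = 2*O*(-227 + O) (o(O) = (2*O)*(-227 + O) = 2*O*(-227 + O))
o(h(p(5))) - 1*262593 = 2*(3/(-8 + ((-4 + 5)**2)**2))*(-227 + 3/(-8 + ((-4 + 5)**2)**2)) - 1*262593 = 2*(3/(-8 + (1**2)**2))*(-227 + 3/(-8 + (1**2)**2)) - 262593 = 2*(3/(-8 + 1**2))*(-227 + 3/(-8 + 1**2)) - 262593 = 2*(3/(-8 + 1))*(-227 + 3/(-8 + 1)) - 262593 = 2*(3/(-7))*(-227 + 3/(-7)) - 262593 = 2*(3*(-1/7))*(-227 + 3*(-1/7)) - 262593 = 2*(-3/7)*(-227 - 3/7) - 262593 = 2*(-3/7)*(-1592/7) - 262593 = 9552/49 - 262593 = -12857505/49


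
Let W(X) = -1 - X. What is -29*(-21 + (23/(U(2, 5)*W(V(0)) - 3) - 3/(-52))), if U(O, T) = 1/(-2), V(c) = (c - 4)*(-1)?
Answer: 100949/52 ≈ 1941.3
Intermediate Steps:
V(c) = 4 - c (V(c) = (-4 + c)*(-1) = 4 - c)
U(O, T) = -1/2
-29*(-21 + (23/(U(2, 5)*W(V(0)) - 3) - 3/(-52))) = -29*(-21 + (23/(-(-1 - (4 - 1*0))/2 - 3) - 3/(-52))) = -29*(-21 + (23/(-(-1 - (4 + 0))/2 - 3) - 3*(-1/52))) = -29*(-21 + (23/(-(-1 - 1*4)/2 - 3) + 3/52)) = -29*(-21 + (23/(-(-1 - 4)/2 - 3) + 3/52)) = -29*(-21 + (23/(-1/2*(-5) - 3) + 3/52)) = -29*(-21 + (23/(5/2 - 3) + 3/52)) = -29*(-21 + (23/(-1/2) + 3/52)) = -29*(-21 + (23*(-2) + 3/52)) = -29*(-21 + (-46 + 3/52)) = -29*(-21 - 2389/52) = -29*(-3481/52) = 100949/52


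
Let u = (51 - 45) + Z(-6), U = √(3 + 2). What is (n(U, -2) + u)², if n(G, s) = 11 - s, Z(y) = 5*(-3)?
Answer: 16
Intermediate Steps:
Z(y) = -15
U = √5 ≈ 2.2361
u = -9 (u = (51 - 45) - 15 = 6 - 15 = -9)
(n(U, -2) + u)² = ((11 - 1*(-2)) - 9)² = ((11 + 2) - 9)² = (13 - 9)² = 4² = 16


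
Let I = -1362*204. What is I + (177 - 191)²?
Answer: -277652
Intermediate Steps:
I = -277848
I + (177 - 191)² = -277848 + (177 - 191)² = -277848 + (-14)² = -277848 + 196 = -277652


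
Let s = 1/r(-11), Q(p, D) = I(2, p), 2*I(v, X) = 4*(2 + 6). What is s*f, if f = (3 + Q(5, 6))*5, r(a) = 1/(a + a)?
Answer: -2090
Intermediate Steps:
I(v, X) = 16 (I(v, X) = (4*(2 + 6))/2 = (4*8)/2 = (½)*32 = 16)
Q(p, D) = 16
r(a) = 1/(2*a)
s = -22 (s = 1/((½)/(-11)) = 1/((½)*(-1/11)) = 1/(-1/22) = -22)
f = 95 (f = (3 + 16)*5 = 19*5 = 95)
s*f = -22*95 = -2090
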